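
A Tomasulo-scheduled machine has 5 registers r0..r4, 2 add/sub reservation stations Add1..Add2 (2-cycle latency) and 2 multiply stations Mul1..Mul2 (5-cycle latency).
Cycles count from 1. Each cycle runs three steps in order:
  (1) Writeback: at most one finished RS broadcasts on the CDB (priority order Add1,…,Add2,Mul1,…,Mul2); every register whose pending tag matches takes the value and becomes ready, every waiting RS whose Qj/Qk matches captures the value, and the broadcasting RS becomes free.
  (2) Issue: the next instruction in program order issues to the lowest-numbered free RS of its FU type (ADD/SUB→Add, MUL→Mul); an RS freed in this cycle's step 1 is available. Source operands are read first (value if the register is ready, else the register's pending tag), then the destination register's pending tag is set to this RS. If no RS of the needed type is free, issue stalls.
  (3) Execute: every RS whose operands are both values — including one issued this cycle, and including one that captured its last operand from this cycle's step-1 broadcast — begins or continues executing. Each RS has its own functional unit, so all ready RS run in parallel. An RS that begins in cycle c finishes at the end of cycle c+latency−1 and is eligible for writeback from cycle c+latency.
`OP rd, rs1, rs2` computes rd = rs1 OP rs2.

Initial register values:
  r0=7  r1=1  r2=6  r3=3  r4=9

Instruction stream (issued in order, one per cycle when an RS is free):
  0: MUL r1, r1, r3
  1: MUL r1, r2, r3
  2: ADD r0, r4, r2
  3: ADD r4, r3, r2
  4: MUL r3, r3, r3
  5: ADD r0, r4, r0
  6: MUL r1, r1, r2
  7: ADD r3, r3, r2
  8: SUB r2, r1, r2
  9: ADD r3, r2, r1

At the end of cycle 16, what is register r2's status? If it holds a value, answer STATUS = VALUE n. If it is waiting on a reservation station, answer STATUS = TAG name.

STATUS = TAG Add2

  c1: issue MUL r1<-Mul1  regs: r0:7,r1:Mul1,r2:6,r3:3,r4:9
  c2: issue MUL r1<-Mul2  regs: r0:7,r1:Mul2,r2:6,r3:3,r4:9
  c3: issue ADD r0<-Add1  regs: r0:Add1,r1:Mul2,r2:6,r3:3,r4:9
  c4: issue ADD r4<-Add2  regs: r0:Add1,r1:Mul2,r2:6,r3:3,r4:Add2
  c5: CDB Add1=15; stall  regs: r0:15,r1:Mul2,r2:6,r3:3,r4:Add2
  c6: CDB Add2=9; stall  regs: r0:15,r1:Mul2,r2:6,r3:3,r4:9
  c7: CDB Mul1=3; issue MUL r3<-Mul1  regs: r0:15,r1:Mul2,r2:6,r3:Mul1,r4:9
  c8: CDB Mul2=18; issue ADD r0<-Add1  regs: r0:Add1,r1:18,r2:6,r3:Mul1,r4:9
  c9: issue MUL r1<-Mul2  regs: r0:Add1,r1:Mul2,r2:6,r3:Mul1,r4:9
  c10: CDB Add1=24; issue ADD r3<-Add1  regs: r0:24,r1:Mul2,r2:6,r3:Add1,r4:9
  c11: issue SUB r2<-Add2  regs: r0:24,r1:Mul2,r2:Add2,r3:Add1,r4:9
  c12: CDB Mul1=9; stall  regs: r0:24,r1:Mul2,r2:Add2,r3:Add1,r4:9
  c13: stall  regs: r0:24,r1:Mul2,r2:Add2,r3:Add1,r4:9
  c14: CDB Add1=15; issue ADD r3<-Add1  regs: r0:24,r1:Mul2,r2:Add2,r3:Add1,r4:9
  c15: CDB Mul2=108  regs: r0:24,r1:108,r2:Add2,r3:Add1,r4:9
  c16: -  regs: r0:24,r1:108,r2:Add2,r3:Add1,r4:9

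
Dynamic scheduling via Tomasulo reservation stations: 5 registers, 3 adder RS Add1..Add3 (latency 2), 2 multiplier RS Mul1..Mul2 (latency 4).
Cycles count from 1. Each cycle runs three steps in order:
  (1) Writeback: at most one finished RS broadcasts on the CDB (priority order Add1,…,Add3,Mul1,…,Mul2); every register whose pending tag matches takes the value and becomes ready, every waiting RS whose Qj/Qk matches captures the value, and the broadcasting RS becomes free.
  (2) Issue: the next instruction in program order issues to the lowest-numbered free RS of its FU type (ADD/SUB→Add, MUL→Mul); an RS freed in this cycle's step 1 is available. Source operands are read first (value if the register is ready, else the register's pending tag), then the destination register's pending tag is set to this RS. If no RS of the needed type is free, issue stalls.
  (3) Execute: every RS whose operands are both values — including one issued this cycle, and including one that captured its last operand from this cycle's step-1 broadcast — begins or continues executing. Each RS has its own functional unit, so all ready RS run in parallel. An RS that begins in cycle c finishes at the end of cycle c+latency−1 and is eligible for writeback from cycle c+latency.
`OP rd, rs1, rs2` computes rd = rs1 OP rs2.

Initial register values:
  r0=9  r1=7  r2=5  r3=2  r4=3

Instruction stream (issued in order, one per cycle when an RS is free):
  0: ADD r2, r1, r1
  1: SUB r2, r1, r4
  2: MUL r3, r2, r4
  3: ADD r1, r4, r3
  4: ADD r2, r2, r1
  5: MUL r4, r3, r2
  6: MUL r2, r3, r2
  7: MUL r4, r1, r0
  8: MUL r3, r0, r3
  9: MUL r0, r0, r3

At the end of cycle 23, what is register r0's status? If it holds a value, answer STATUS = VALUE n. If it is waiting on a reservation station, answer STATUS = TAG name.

cycle 1: issue ADD r2<-Add1 // r0:9,r1:7,r2:Add1,r3:2,r4:3
cycle 2: issue SUB r2<-Add2 // r0:9,r1:7,r2:Add2,r3:2,r4:3
cycle 3: CDB Add1=14; issue MUL r3<-Mul1 // r0:9,r1:7,r2:Add2,r3:Mul1,r4:3
cycle 4: CDB Add2=4; issue ADD r1<-Add1 // r0:9,r1:Add1,r2:4,r3:Mul1,r4:3
cycle 5: issue ADD r2<-Add2 // r0:9,r1:Add1,r2:Add2,r3:Mul1,r4:3
cycle 6: issue MUL r4<-Mul2 // r0:9,r1:Add1,r2:Add2,r3:Mul1,r4:Mul2
cycle 7: stall // r0:9,r1:Add1,r2:Add2,r3:Mul1,r4:Mul2
cycle 8: CDB Mul1=12; issue MUL r2<-Mul1 // r0:9,r1:Add1,r2:Mul1,r3:12,r4:Mul2
cycle 9: stall // r0:9,r1:Add1,r2:Mul1,r3:12,r4:Mul2
cycle 10: CDB Add1=15; stall // r0:9,r1:15,r2:Mul1,r3:12,r4:Mul2
cycle 11: stall // r0:9,r1:15,r2:Mul1,r3:12,r4:Mul2
cycle 12: CDB Add2=19; stall // r0:9,r1:15,r2:Mul1,r3:12,r4:Mul2
cycle 13: stall // r0:9,r1:15,r2:Mul1,r3:12,r4:Mul2
cycle 14: stall // r0:9,r1:15,r2:Mul1,r3:12,r4:Mul2
cycle 15: stall // r0:9,r1:15,r2:Mul1,r3:12,r4:Mul2
cycle 16: CDB Mul1=228; issue MUL r4<-Mul1 // r0:9,r1:15,r2:228,r3:12,r4:Mul1
cycle 17: CDB Mul2=228; issue MUL r3<-Mul2 // r0:9,r1:15,r2:228,r3:Mul2,r4:Mul1
cycle 18: stall // r0:9,r1:15,r2:228,r3:Mul2,r4:Mul1
cycle 19: stall // r0:9,r1:15,r2:228,r3:Mul2,r4:Mul1
cycle 20: CDB Mul1=135; issue MUL r0<-Mul1 // r0:Mul1,r1:15,r2:228,r3:Mul2,r4:135
cycle 21: CDB Mul2=108 // r0:Mul1,r1:15,r2:228,r3:108,r4:135
cycle 22: - // r0:Mul1,r1:15,r2:228,r3:108,r4:135
cycle 23: - // r0:Mul1,r1:15,r2:228,r3:108,r4:135

STATUS = TAG Mul1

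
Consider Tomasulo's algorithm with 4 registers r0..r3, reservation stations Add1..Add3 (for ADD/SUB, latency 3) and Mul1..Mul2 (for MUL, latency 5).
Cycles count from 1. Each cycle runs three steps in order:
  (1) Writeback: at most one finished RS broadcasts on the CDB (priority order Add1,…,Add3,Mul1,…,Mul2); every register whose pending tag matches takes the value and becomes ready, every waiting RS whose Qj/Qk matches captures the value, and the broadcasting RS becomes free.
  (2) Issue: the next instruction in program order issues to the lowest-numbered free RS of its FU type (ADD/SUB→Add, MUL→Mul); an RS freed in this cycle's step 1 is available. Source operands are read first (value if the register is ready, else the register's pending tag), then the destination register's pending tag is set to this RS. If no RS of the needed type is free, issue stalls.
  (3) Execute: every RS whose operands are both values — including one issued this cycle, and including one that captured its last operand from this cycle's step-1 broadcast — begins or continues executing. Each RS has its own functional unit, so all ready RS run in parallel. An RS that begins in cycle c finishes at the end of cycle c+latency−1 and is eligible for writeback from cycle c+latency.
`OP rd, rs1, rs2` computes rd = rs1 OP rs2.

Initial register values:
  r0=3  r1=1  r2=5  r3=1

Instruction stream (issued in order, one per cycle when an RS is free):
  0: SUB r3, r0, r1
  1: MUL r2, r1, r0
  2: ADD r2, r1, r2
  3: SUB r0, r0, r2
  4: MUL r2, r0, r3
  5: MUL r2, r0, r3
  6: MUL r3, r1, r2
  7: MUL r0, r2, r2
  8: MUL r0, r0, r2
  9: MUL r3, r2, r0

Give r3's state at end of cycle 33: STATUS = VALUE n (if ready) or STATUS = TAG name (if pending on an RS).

cycle 1: issue SUB r3<-Add1 // r0:3,r1:1,r2:5,r3:Add1
cycle 2: issue MUL r2<-Mul1 // r0:3,r1:1,r2:Mul1,r3:Add1
cycle 3: issue ADD r2<-Add2 // r0:3,r1:1,r2:Add2,r3:Add1
cycle 4: CDB Add1=2; issue SUB r0<-Add1 // r0:Add1,r1:1,r2:Add2,r3:2
cycle 5: issue MUL r2<-Mul2 // r0:Add1,r1:1,r2:Mul2,r3:2
cycle 6: stall // r0:Add1,r1:1,r2:Mul2,r3:2
cycle 7: CDB Mul1=3; issue MUL r2<-Mul1 // r0:Add1,r1:1,r2:Mul1,r3:2
cycle 8: stall // r0:Add1,r1:1,r2:Mul1,r3:2
cycle 9: stall // r0:Add1,r1:1,r2:Mul1,r3:2
cycle 10: CDB Add2=4; stall // r0:Add1,r1:1,r2:Mul1,r3:2
cycle 11: stall // r0:Add1,r1:1,r2:Mul1,r3:2
cycle 12: stall // r0:Add1,r1:1,r2:Mul1,r3:2
cycle 13: CDB Add1=-1; stall // r0:-1,r1:1,r2:Mul1,r3:2
cycle 14: stall // r0:-1,r1:1,r2:Mul1,r3:2
cycle 15: stall // r0:-1,r1:1,r2:Mul1,r3:2
cycle 16: stall // r0:-1,r1:1,r2:Mul1,r3:2
cycle 17: stall // r0:-1,r1:1,r2:Mul1,r3:2
cycle 18: CDB Mul1=-2; issue MUL r3<-Mul1 // r0:-1,r1:1,r2:-2,r3:Mul1
cycle 19: CDB Mul2=-2; issue MUL r0<-Mul2 // r0:Mul2,r1:1,r2:-2,r3:Mul1
cycle 20: stall // r0:Mul2,r1:1,r2:-2,r3:Mul1
cycle 21: stall // r0:Mul2,r1:1,r2:-2,r3:Mul1
cycle 22: stall // r0:Mul2,r1:1,r2:-2,r3:Mul1
cycle 23: CDB Mul1=-2; issue MUL r0<-Mul1 // r0:Mul1,r1:1,r2:-2,r3:-2
cycle 24: CDB Mul2=4; issue MUL r3<-Mul2 // r0:Mul1,r1:1,r2:-2,r3:Mul2
cycle 25: - // r0:Mul1,r1:1,r2:-2,r3:Mul2
cycle 26: - // r0:Mul1,r1:1,r2:-2,r3:Mul2
cycle 27: - // r0:Mul1,r1:1,r2:-2,r3:Mul2
cycle 28: - // r0:Mul1,r1:1,r2:-2,r3:Mul2
cycle 29: CDB Mul1=-8 // r0:-8,r1:1,r2:-2,r3:Mul2
cycle 30: - // r0:-8,r1:1,r2:-2,r3:Mul2
cycle 31: - // r0:-8,r1:1,r2:-2,r3:Mul2
cycle 32: - // r0:-8,r1:1,r2:-2,r3:Mul2
cycle 33: - // r0:-8,r1:1,r2:-2,r3:Mul2

STATUS = TAG Mul2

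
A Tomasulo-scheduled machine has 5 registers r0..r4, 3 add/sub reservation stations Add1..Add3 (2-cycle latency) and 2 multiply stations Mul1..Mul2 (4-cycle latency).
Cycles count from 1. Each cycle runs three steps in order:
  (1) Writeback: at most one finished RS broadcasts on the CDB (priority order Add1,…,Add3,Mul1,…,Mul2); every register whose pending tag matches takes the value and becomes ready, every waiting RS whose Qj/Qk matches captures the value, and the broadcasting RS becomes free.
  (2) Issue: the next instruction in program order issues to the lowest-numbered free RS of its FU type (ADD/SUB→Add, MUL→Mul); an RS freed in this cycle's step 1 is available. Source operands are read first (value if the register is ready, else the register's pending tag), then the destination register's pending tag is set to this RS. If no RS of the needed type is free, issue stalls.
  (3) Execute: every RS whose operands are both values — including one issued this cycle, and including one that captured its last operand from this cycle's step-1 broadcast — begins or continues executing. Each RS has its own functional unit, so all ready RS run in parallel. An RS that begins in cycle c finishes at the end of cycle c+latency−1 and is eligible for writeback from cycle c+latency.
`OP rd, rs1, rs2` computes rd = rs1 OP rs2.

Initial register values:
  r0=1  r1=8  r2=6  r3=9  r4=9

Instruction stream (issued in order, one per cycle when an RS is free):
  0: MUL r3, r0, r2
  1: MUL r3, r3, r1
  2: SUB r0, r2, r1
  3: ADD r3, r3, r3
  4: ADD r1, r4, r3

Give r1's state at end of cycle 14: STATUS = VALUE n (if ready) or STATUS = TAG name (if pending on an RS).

STATUS = VALUE 105

cycle 1: issue MUL r3<-Mul1 // r0:1,r1:8,r2:6,r3:Mul1,r4:9
cycle 2: issue MUL r3<-Mul2 // r0:1,r1:8,r2:6,r3:Mul2,r4:9
cycle 3: issue SUB r0<-Add1 // r0:Add1,r1:8,r2:6,r3:Mul2,r4:9
cycle 4: issue ADD r3<-Add2 // r0:Add1,r1:8,r2:6,r3:Add2,r4:9
cycle 5: CDB Add1=-2; issue ADD r1<-Add1 // r0:-2,r1:Add1,r2:6,r3:Add2,r4:9
cycle 6: CDB Mul1=6 // r0:-2,r1:Add1,r2:6,r3:Add2,r4:9
cycle 7: - // r0:-2,r1:Add1,r2:6,r3:Add2,r4:9
cycle 8: - // r0:-2,r1:Add1,r2:6,r3:Add2,r4:9
cycle 9: - // r0:-2,r1:Add1,r2:6,r3:Add2,r4:9
cycle 10: CDB Mul2=48 // r0:-2,r1:Add1,r2:6,r3:Add2,r4:9
cycle 11: - // r0:-2,r1:Add1,r2:6,r3:Add2,r4:9
cycle 12: CDB Add2=96 // r0:-2,r1:Add1,r2:6,r3:96,r4:9
cycle 13: - // r0:-2,r1:Add1,r2:6,r3:96,r4:9
cycle 14: CDB Add1=105 // r0:-2,r1:105,r2:6,r3:96,r4:9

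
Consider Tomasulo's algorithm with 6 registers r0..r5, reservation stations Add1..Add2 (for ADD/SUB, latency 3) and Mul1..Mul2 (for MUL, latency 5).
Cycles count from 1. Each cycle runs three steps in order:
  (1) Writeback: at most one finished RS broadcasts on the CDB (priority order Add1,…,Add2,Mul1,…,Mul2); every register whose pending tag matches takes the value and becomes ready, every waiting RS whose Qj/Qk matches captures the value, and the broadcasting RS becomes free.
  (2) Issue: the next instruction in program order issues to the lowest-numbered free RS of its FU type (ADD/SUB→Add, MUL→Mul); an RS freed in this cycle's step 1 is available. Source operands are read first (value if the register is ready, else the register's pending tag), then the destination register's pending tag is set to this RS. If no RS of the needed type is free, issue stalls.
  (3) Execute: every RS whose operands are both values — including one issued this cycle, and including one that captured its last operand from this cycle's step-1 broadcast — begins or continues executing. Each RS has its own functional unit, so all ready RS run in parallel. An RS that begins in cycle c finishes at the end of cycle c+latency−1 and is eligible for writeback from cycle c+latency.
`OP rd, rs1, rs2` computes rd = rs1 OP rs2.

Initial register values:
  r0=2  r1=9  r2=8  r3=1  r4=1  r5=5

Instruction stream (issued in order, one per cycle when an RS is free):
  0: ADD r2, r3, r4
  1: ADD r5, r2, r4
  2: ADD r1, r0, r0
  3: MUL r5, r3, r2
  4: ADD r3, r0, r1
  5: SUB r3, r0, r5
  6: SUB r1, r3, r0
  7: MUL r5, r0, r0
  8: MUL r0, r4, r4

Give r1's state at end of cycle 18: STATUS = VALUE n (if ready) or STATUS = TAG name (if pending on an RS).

STATUS = VALUE -2

  c1: issue ADD r2<-Add1  regs: r0:2,r1:9,r2:Add1,r3:1,r4:1,r5:5
  c2: issue ADD r5<-Add2  regs: r0:2,r1:9,r2:Add1,r3:1,r4:1,r5:Add2
  c3: stall  regs: r0:2,r1:9,r2:Add1,r3:1,r4:1,r5:Add2
  c4: CDB Add1=2; issue ADD r1<-Add1  regs: r0:2,r1:Add1,r2:2,r3:1,r4:1,r5:Add2
  c5: issue MUL r5<-Mul1  regs: r0:2,r1:Add1,r2:2,r3:1,r4:1,r5:Mul1
  c6: stall  regs: r0:2,r1:Add1,r2:2,r3:1,r4:1,r5:Mul1
  c7: CDB Add1=4; issue ADD r3<-Add1  regs: r0:2,r1:4,r2:2,r3:Add1,r4:1,r5:Mul1
  c8: CDB Add2=3; issue SUB r3<-Add2  regs: r0:2,r1:4,r2:2,r3:Add2,r4:1,r5:Mul1
  c9: stall  regs: r0:2,r1:4,r2:2,r3:Add2,r4:1,r5:Mul1
  c10: CDB Add1=6; issue SUB r1<-Add1  regs: r0:2,r1:Add1,r2:2,r3:Add2,r4:1,r5:Mul1
  c11: CDB Mul1=2; issue MUL r5<-Mul1  regs: r0:2,r1:Add1,r2:2,r3:Add2,r4:1,r5:Mul1
  c12: issue MUL r0<-Mul2  regs: r0:Mul2,r1:Add1,r2:2,r3:Add2,r4:1,r5:Mul1
  c13: -  regs: r0:Mul2,r1:Add1,r2:2,r3:Add2,r4:1,r5:Mul1
  c14: CDB Add2=0  regs: r0:Mul2,r1:Add1,r2:2,r3:0,r4:1,r5:Mul1
  c15: -  regs: r0:Mul2,r1:Add1,r2:2,r3:0,r4:1,r5:Mul1
  c16: CDB Mul1=4  regs: r0:Mul2,r1:Add1,r2:2,r3:0,r4:1,r5:4
  c17: CDB Add1=-2  regs: r0:Mul2,r1:-2,r2:2,r3:0,r4:1,r5:4
  c18: CDB Mul2=1  regs: r0:1,r1:-2,r2:2,r3:0,r4:1,r5:4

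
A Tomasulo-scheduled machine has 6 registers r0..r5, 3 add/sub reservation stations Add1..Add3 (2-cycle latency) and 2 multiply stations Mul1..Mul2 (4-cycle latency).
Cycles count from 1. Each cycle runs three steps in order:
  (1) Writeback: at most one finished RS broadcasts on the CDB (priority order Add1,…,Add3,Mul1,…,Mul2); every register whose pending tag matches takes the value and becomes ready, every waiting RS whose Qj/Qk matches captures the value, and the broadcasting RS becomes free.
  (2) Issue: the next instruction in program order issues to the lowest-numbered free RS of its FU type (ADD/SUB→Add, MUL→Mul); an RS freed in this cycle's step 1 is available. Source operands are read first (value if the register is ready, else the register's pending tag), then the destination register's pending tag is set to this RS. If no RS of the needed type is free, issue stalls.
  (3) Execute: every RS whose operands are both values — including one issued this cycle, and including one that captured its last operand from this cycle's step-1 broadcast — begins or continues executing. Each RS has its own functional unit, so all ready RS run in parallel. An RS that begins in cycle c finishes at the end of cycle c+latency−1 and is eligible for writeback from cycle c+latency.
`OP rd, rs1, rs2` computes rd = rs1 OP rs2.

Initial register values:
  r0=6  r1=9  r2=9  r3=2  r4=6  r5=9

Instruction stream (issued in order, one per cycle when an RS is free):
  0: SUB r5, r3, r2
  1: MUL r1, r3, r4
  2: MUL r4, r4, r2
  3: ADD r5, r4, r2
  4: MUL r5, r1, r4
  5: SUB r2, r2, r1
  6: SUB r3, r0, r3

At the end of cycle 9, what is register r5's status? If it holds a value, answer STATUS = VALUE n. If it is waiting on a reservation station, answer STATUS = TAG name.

  c1: issue SUB r5<-Add1  regs: r0:6,r1:9,r2:9,r3:2,r4:6,r5:Add1
  c2: issue MUL r1<-Mul1  regs: r0:6,r1:Mul1,r2:9,r3:2,r4:6,r5:Add1
  c3: CDB Add1=-7; issue MUL r4<-Mul2  regs: r0:6,r1:Mul1,r2:9,r3:2,r4:Mul2,r5:-7
  c4: issue ADD r5<-Add1  regs: r0:6,r1:Mul1,r2:9,r3:2,r4:Mul2,r5:Add1
  c5: stall  regs: r0:6,r1:Mul1,r2:9,r3:2,r4:Mul2,r5:Add1
  c6: CDB Mul1=12; issue MUL r5<-Mul1  regs: r0:6,r1:12,r2:9,r3:2,r4:Mul2,r5:Mul1
  c7: CDB Mul2=54; issue SUB r2<-Add2  regs: r0:6,r1:12,r2:Add2,r3:2,r4:54,r5:Mul1
  c8: issue SUB r3<-Add3  regs: r0:6,r1:12,r2:Add2,r3:Add3,r4:54,r5:Mul1
  c9: CDB Add1=63  regs: r0:6,r1:12,r2:Add2,r3:Add3,r4:54,r5:Mul1

STATUS = TAG Mul1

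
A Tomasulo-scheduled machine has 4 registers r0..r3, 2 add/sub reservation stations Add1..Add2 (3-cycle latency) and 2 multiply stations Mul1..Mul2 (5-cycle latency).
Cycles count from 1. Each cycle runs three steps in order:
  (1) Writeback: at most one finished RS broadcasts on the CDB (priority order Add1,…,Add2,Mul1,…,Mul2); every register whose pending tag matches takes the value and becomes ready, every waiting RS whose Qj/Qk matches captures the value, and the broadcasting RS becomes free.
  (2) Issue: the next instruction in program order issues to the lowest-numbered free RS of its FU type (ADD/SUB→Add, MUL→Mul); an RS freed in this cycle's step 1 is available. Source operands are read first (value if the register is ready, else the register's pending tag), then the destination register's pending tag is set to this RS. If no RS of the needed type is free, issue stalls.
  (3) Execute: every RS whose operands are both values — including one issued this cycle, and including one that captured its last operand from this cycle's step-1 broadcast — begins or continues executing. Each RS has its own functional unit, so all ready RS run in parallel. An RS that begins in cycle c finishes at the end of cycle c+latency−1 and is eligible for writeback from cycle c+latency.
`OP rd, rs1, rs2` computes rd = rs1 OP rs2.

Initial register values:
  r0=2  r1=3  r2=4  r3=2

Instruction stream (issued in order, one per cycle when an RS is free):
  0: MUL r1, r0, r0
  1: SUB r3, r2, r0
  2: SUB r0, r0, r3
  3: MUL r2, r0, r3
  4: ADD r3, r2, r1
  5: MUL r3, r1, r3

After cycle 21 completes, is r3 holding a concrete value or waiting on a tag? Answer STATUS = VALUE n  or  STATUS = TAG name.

cycle 1: issue MUL r1<-Mul1 // r0:2,r1:Mul1,r2:4,r3:2
cycle 2: issue SUB r3<-Add1 // r0:2,r1:Mul1,r2:4,r3:Add1
cycle 3: issue SUB r0<-Add2 // r0:Add2,r1:Mul1,r2:4,r3:Add1
cycle 4: issue MUL r2<-Mul2 // r0:Add2,r1:Mul1,r2:Mul2,r3:Add1
cycle 5: CDB Add1=2; issue ADD r3<-Add1 // r0:Add2,r1:Mul1,r2:Mul2,r3:Add1
cycle 6: CDB Mul1=4; issue MUL r3<-Mul1 // r0:Add2,r1:4,r2:Mul2,r3:Mul1
cycle 7: - // r0:Add2,r1:4,r2:Mul2,r3:Mul1
cycle 8: CDB Add2=0 // r0:0,r1:4,r2:Mul2,r3:Mul1
cycle 9: - // r0:0,r1:4,r2:Mul2,r3:Mul1
cycle 10: - // r0:0,r1:4,r2:Mul2,r3:Mul1
cycle 11: - // r0:0,r1:4,r2:Mul2,r3:Mul1
cycle 12: - // r0:0,r1:4,r2:Mul2,r3:Mul1
cycle 13: CDB Mul2=0 // r0:0,r1:4,r2:0,r3:Mul1
cycle 14: - // r0:0,r1:4,r2:0,r3:Mul1
cycle 15: - // r0:0,r1:4,r2:0,r3:Mul1
cycle 16: CDB Add1=4 // r0:0,r1:4,r2:0,r3:Mul1
cycle 17: - // r0:0,r1:4,r2:0,r3:Mul1
cycle 18: - // r0:0,r1:4,r2:0,r3:Mul1
cycle 19: - // r0:0,r1:4,r2:0,r3:Mul1
cycle 20: - // r0:0,r1:4,r2:0,r3:Mul1
cycle 21: CDB Mul1=16 // r0:0,r1:4,r2:0,r3:16

STATUS = VALUE 16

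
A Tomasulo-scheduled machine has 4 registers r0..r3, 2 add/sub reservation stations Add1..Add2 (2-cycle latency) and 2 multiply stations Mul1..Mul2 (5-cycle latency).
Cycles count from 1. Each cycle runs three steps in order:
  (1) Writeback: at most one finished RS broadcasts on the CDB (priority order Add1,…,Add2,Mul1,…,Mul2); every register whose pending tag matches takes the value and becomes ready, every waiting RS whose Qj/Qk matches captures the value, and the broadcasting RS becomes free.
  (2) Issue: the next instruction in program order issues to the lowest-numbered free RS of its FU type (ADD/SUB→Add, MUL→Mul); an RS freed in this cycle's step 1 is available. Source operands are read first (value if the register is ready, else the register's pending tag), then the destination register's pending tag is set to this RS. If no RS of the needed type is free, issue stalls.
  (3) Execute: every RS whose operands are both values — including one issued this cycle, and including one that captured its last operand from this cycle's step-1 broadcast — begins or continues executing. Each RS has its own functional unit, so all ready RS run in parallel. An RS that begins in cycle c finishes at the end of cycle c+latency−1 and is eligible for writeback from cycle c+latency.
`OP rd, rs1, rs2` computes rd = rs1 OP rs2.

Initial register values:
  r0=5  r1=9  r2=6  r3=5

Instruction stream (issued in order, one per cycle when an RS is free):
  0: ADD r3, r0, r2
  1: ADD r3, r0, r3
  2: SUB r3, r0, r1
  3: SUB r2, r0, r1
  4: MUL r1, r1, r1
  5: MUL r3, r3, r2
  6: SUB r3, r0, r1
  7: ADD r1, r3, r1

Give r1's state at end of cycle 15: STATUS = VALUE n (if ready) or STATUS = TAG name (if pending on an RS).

STATUS = VALUE 5

c1: issue ADD r3<-Add1 | r0:5,r1:9,r2:6,r3:Add1
c2: issue ADD r3<-Add2 | r0:5,r1:9,r2:6,r3:Add2
c3: CDB Add1=11; issue SUB r3<-Add1 | r0:5,r1:9,r2:6,r3:Add1
c4: stall | r0:5,r1:9,r2:6,r3:Add1
c5: CDB Add1=-4; issue SUB r2<-Add1 | r0:5,r1:9,r2:Add1,r3:-4
c6: CDB Add2=16; issue MUL r1<-Mul1 | r0:5,r1:Mul1,r2:Add1,r3:-4
c7: CDB Add1=-4; issue MUL r3<-Mul2 | r0:5,r1:Mul1,r2:-4,r3:Mul2
c8: issue SUB r3<-Add1 | r0:5,r1:Mul1,r2:-4,r3:Add1
c9: issue ADD r1<-Add2 | r0:5,r1:Add2,r2:-4,r3:Add1
c10: - | r0:5,r1:Add2,r2:-4,r3:Add1
c11: CDB Mul1=81 | r0:5,r1:Add2,r2:-4,r3:Add1
c12: CDB Mul2=16 | r0:5,r1:Add2,r2:-4,r3:Add1
c13: CDB Add1=-76 | r0:5,r1:Add2,r2:-4,r3:-76
c14: - | r0:5,r1:Add2,r2:-4,r3:-76
c15: CDB Add2=5 | r0:5,r1:5,r2:-4,r3:-76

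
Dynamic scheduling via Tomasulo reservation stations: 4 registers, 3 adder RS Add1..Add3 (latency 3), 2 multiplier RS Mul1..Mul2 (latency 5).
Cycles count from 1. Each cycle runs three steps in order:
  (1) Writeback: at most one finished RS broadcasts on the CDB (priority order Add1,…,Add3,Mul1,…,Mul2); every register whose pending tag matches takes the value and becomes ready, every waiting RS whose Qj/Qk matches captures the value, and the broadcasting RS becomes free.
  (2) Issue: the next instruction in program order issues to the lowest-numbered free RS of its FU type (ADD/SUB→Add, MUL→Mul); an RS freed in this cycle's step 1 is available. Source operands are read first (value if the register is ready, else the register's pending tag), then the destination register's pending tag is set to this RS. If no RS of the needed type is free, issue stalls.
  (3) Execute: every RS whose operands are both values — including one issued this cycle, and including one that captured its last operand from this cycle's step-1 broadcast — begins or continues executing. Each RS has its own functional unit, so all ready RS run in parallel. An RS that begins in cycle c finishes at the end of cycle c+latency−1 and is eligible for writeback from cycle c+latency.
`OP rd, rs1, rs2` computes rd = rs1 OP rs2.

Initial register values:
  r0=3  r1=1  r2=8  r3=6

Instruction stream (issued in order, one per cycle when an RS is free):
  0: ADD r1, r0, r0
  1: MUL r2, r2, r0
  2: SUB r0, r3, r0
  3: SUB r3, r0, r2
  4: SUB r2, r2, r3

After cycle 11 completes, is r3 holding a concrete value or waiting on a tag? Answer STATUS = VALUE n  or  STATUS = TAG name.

  c1: issue ADD r1<-Add1  regs: r0:3,r1:Add1,r2:8,r3:6
  c2: issue MUL r2<-Mul1  regs: r0:3,r1:Add1,r2:Mul1,r3:6
  c3: issue SUB r0<-Add2  regs: r0:Add2,r1:Add1,r2:Mul1,r3:6
  c4: CDB Add1=6; issue SUB r3<-Add1  regs: r0:Add2,r1:6,r2:Mul1,r3:Add1
  c5: issue SUB r2<-Add3  regs: r0:Add2,r1:6,r2:Add3,r3:Add1
  c6: CDB Add2=3  regs: r0:3,r1:6,r2:Add3,r3:Add1
  c7: CDB Mul1=24  regs: r0:3,r1:6,r2:Add3,r3:Add1
  c8: -  regs: r0:3,r1:6,r2:Add3,r3:Add1
  c9: -  regs: r0:3,r1:6,r2:Add3,r3:Add1
  c10: CDB Add1=-21  regs: r0:3,r1:6,r2:Add3,r3:-21
  c11: -  regs: r0:3,r1:6,r2:Add3,r3:-21

STATUS = VALUE -21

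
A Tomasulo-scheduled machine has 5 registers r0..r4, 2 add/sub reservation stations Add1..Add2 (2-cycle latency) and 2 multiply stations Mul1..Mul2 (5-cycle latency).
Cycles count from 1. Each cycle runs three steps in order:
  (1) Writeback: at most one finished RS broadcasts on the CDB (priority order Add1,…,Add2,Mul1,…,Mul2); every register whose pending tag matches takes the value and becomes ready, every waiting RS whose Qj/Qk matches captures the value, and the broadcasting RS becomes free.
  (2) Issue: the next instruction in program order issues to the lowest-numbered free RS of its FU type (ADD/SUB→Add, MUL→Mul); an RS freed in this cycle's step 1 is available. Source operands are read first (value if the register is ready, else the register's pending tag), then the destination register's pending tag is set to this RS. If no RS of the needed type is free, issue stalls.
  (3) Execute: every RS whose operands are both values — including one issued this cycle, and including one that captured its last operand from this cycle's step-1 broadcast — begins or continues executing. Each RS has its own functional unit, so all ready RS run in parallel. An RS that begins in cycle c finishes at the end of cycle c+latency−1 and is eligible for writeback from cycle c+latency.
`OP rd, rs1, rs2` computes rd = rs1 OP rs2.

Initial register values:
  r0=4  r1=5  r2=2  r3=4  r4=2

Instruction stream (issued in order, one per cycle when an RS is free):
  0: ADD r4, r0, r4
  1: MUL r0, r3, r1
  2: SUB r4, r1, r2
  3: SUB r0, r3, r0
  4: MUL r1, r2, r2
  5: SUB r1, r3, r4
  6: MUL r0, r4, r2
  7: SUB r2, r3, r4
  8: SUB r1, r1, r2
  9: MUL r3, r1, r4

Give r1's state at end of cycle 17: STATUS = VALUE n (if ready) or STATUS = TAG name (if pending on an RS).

STATUS = VALUE 0

  c1: issue ADD r4<-Add1  regs: r0:4,r1:5,r2:2,r3:4,r4:Add1
  c2: issue MUL r0<-Mul1  regs: r0:Mul1,r1:5,r2:2,r3:4,r4:Add1
  c3: CDB Add1=6; issue SUB r4<-Add1  regs: r0:Mul1,r1:5,r2:2,r3:4,r4:Add1
  c4: issue SUB r0<-Add2  regs: r0:Add2,r1:5,r2:2,r3:4,r4:Add1
  c5: CDB Add1=3; issue MUL r1<-Mul2  regs: r0:Add2,r1:Mul2,r2:2,r3:4,r4:3
  c6: issue SUB r1<-Add1  regs: r0:Add2,r1:Add1,r2:2,r3:4,r4:3
  c7: CDB Mul1=20; issue MUL r0<-Mul1  regs: r0:Mul1,r1:Add1,r2:2,r3:4,r4:3
  c8: CDB Add1=1; issue SUB r2<-Add1  regs: r0:Mul1,r1:1,r2:Add1,r3:4,r4:3
  c9: CDB Add2=-16; issue SUB r1<-Add2  regs: r0:Mul1,r1:Add2,r2:Add1,r3:4,r4:3
  c10: CDB Add1=1; stall  regs: r0:Mul1,r1:Add2,r2:1,r3:4,r4:3
  c11: CDB Mul2=4; issue MUL r3<-Mul2  regs: r0:Mul1,r1:Add2,r2:1,r3:Mul2,r4:3
  c12: CDB Add2=0  regs: r0:Mul1,r1:0,r2:1,r3:Mul2,r4:3
  c13: CDB Mul1=6  regs: r0:6,r1:0,r2:1,r3:Mul2,r4:3
  c14: -  regs: r0:6,r1:0,r2:1,r3:Mul2,r4:3
  c15: -  regs: r0:6,r1:0,r2:1,r3:Mul2,r4:3
  c16: -  regs: r0:6,r1:0,r2:1,r3:Mul2,r4:3
  c17: CDB Mul2=0  regs: r0:6,r1:0,r2:1,r3:0,r4:3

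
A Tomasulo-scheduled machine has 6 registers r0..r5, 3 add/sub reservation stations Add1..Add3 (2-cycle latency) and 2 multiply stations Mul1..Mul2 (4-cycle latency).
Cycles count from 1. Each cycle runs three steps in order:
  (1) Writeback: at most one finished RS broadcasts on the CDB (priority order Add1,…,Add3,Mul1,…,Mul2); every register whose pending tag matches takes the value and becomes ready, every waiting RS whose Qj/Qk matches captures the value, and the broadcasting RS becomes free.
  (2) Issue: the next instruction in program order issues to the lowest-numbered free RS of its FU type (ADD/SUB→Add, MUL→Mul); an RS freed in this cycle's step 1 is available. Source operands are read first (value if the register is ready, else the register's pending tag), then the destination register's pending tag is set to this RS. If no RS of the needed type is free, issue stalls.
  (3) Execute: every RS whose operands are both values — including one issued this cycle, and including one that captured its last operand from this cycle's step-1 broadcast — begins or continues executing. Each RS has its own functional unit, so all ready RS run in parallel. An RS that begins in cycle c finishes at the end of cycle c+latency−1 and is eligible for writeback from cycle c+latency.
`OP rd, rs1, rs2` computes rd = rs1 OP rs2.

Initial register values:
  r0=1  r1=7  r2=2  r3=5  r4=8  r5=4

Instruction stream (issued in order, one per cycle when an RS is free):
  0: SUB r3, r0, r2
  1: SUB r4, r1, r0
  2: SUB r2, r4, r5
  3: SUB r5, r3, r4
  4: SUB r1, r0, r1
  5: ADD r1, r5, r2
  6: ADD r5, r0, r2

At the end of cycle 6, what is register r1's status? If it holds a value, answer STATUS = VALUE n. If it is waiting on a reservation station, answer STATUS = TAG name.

STATUS = TAG Add1

  c1: issue SUB r3<-Add1  regs: r0:1,r1:7,r2:2,r3:Add1,r4:8,r5:4
  c2: issue SUB r4<-Add2  regs: r0:1,r1:7,r2:2,r3:Add1,r4:Add2,r5:4
  c3: CDB Add1=-1; issue SUB r2<-Add1  regs: r0:1,r1:7,r2:Add1,r3:-1,r4:Add2,r5:4
  c4: CDB Add2=6; issue SUB r5<-Add2  regs: r0:1,r1:7,r2:Add1,r3:-1,r4:6,r5:Add2
  c5: issue SUB r1<-Add3  regs: r0:1,r1:Add3,r2:Add1,r3:-1,r4:6,r5:Add2
  c6: CDB Add1=2; issue ADD r1<-Add1  regs: r0:1,r1:Add1,r2:2,r3:-1,r4:6,r5:Add2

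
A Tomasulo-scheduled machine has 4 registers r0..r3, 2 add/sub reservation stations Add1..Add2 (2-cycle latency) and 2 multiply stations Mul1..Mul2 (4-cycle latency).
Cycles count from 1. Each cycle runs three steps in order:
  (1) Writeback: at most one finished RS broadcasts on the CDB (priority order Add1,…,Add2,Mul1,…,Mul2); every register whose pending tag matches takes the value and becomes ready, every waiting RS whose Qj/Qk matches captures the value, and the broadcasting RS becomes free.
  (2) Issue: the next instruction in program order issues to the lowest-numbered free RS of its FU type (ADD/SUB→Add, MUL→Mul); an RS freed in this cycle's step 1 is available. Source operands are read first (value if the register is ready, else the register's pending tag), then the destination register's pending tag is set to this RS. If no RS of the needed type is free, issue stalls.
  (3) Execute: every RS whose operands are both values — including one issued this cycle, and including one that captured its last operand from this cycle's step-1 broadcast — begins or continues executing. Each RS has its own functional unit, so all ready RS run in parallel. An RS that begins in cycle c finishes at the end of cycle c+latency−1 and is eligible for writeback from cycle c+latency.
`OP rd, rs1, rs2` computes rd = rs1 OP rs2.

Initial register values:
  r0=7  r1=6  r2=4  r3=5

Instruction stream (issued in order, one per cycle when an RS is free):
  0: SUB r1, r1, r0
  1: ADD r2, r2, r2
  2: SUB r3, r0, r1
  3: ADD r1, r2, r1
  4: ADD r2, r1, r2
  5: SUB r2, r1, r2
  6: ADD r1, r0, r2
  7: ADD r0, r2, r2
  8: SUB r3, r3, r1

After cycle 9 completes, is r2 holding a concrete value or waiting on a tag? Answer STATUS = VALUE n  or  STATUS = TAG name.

  c1: issue SUB r1<-Add1  regs: r0:7,r1:Add1,r2:4,r3:5
  c2: issue ADD r2<-Add2  regs: r0:7,r1:Add1,r2:Add2,r3:5
  c3: CDB Add1=-1; issue SUB r3<-Add1  regs: r0:7,r1:-1,r2:Add2,r3:Add1
  c4: CDB Add2=8; issue ADD r1<-Add2  regs: r0:7,r1:Add2,r2:8,r3:Add1
  c5: CDB Add1=8; issue ADD r2<-Add1  regs: r0:7,r1:Add2,r2:Add1,r3:8
  c6: CDB Add2=7; issue SUB r2<-Add2  regs: r0:7,r1:7,r2:Add2,r3:8
  c7: stall  regs: r0:7,r1:7,r2:Add2,r3:8
  c8: CDB Add1=15; issue ADD r1<-Add1  regs: r0:7,r1:Add1,r2:Add2,r3:8
  c9: stall  regs: r0:7,r1:Add1,r2:Add2,r3:8

STATUS = TAG Add2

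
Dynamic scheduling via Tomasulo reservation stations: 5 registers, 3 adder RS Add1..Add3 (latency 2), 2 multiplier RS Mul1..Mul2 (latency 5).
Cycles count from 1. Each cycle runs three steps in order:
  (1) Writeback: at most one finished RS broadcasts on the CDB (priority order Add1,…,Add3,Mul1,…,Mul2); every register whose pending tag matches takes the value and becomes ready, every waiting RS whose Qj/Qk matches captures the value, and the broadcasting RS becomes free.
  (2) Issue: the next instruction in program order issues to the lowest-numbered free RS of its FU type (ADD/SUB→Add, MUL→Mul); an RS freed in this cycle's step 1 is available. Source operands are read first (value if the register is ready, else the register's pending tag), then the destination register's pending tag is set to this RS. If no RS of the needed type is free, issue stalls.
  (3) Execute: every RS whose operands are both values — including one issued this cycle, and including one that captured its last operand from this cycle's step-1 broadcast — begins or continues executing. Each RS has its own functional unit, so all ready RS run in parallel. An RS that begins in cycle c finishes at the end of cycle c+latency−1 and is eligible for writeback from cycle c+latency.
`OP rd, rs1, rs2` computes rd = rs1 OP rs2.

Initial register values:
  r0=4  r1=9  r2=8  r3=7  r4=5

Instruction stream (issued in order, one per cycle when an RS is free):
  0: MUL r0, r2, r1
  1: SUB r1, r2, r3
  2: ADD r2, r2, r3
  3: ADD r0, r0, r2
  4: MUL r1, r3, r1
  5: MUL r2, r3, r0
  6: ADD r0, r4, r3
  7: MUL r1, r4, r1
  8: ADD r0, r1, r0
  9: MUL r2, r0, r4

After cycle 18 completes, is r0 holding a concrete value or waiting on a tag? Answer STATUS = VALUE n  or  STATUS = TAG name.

  c1: issue MUL r0<-Mul1  regs: r0:Mul1,r1:9,r2:8,r3:7,r4:5
  c2: issue SUB r1<-Add1  regs: r0:Mul1,r1:Add1,r2:8,r3:7,r4:5
  c3: issue ADD r2<-Add2  regs: r0:Mul1,r1:Add1,r2:Add2,r3:7,r4:5
  c4: CDB Add1=1; issue ADD r0<-Add1  regs: r0:Add1,r1:1,r2:Add2,r3:7,r4:5
  c5: CDB Add2=15; issue MUL r1<-Mul2  regs: r0:Add1,r1:Mul2,r2:15,r3:7,r4:5
  c6: CDB Mul1=72; issue MUL r2<-Mul1  regs: r0:Add1,r1:Mul2,r2:Mul1,r3:7,r4:5
  c7: issue ADD r0<-Add2  regs: r0:Add2,r1:Mul2,r2:Mul1,r3:7,r4:5
  c8: CDB Add1=87; stall  regs: r0:Add2,r1:Mul2,r2:Mul1,r3:7,r4:5
  c9: CDB Add2=12; stall  regs: r0:12,r1:Mul2,r2:Mul1,r3:7,r4:5
  c10: CDB Mul2=7; issue MUL r1<-Mul2  regs: r0:12,r1:Mul2,r2:Mul1,r3:7,r4:5
  c11: issue ADD r0<-Add1  regs: r0:Add1,r1:Mul2,r2:Mul1,r3:7,r4:5
  c12: stall  regs: r0:Add1,r1:Mul2,r2:Mul1,r3:7,r4:5
  c13: CDB Mul1=609; issue MUL r2<-Mul1  regs: r0:Add1,r1:Mul2,r2:Mul1,r3:7,r4:5
  c14: -  regs: r0:Add1,r1:Mul2,r2:Mul1,r3:7,r4:5
  c15: CDB Mul2=35  regs: r0:Add1,r1:35,r2:Mul1,r3:7,r4:5
  c16: -  regs: r0:Add1,r1:35,r2:Mul1,r3:7,r4:5
  c17: CDB Add1=47  regs: r0:47,r1:35,r2:Mul1,r3:7,r4:5
  c18: -  regs: r0:47,r1:35,r2:Mul1,r3:7,r4:5

STATUS = VALUE 47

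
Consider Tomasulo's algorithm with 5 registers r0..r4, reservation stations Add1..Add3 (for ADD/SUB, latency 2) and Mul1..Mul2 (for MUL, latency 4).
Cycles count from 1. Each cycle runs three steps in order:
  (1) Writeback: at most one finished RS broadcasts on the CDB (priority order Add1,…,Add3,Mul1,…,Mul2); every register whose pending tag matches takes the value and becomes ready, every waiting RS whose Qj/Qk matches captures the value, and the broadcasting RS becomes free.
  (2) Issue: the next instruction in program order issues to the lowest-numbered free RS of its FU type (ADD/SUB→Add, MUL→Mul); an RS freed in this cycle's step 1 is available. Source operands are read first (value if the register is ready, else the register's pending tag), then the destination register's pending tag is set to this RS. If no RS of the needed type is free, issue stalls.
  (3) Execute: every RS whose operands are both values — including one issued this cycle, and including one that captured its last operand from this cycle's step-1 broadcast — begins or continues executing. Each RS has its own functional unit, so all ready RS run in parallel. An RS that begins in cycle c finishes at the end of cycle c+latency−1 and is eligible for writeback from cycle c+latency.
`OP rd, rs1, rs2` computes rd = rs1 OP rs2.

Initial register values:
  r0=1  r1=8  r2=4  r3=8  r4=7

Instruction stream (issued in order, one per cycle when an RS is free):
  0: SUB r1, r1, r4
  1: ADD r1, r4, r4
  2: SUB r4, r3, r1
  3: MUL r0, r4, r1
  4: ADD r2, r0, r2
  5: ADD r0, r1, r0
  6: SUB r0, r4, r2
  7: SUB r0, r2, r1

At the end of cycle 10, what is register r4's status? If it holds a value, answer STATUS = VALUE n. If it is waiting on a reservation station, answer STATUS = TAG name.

c1: issue SUB r1<-Add1 | r0:1,r1:Add1,r2:4,r3:8,r4:7
c2: issue ADD r1<-Add2 | r0:1,r1:Add2,r2:4,r3:8,r4:7
c3: CDB Add1=1; issue SUB r4<-Add1 | r0:1,r1:Add2,r2:4,r3:8,r4:Add1
c4: CDB Add2=14; issue MUL r0<-Mul1 | r0:Mul1,r1:14,r2:4,r3:8,r4:Add1
c5: issue ADD r2<-Add2 | r0:Mul1,r1:14,r2:Add2,r3:8,r4:Add1
c6: CDB Add1=-6; issue ADD r0<-Add1 | r0:Add1,r1:14,r2:Add2,r3:8,r4:-6
c7: issue SUB r0<-Add3 | r0:Add3,r1:14,r2:Add2,r3:8,r4:-6
c8: stall | r0:Add3,r1:14,r2:Add2,r3:8,r4:-6
c9: stall | r0:Add3,r1:14,r2:Add2,r3:8,r4:-6
c10: CDB Mul1=-84; stall | r0:Add3,r1:14,r2:Add2,r3:8,r4:-6

STATUS = VALUE -6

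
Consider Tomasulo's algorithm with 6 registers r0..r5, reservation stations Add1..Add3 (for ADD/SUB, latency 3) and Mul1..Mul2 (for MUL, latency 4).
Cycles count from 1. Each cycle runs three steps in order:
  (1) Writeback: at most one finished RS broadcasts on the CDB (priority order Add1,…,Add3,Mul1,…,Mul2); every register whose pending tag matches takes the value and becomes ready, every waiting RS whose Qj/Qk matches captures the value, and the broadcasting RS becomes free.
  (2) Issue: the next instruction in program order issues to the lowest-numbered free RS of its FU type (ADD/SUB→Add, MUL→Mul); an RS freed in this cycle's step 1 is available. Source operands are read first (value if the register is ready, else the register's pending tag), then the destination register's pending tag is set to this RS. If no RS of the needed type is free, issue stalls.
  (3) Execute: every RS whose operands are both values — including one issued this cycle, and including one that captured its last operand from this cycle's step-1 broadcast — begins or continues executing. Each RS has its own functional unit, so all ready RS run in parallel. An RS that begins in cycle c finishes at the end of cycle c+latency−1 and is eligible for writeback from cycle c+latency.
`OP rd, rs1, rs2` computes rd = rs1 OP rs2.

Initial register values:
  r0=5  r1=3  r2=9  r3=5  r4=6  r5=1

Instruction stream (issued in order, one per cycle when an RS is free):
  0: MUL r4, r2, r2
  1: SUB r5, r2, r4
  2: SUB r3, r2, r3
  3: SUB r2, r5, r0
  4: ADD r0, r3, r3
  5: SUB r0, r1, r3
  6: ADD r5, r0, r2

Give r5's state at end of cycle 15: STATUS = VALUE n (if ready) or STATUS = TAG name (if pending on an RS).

c1: issue MUL r4<-Mul1 | r0:5,r1:3,r2:9,r3:5,r4:Mul1,r5:1
c2: issue SUB r5<-Add1 | r0:5,r1:3,r2:9,r3:5,r4:Mul1,r5:Add1
c3: issue SUB r3<-Add2 | r0:5,r1:3,r2:9,r3:Add2,r4:Mul1,r5:Add1
c4: issue SUB r2<-Add3 | r0:5,r1:3,r2:Add3,r3:Add2,r4:Mul1,r5:Add1
c5: CDB Mul1=81; stall | r0:5,r1:3,r2:Add3,r3:Add2,r4:81,r5:Add1
c6: CDB Add2=4; issue ADD r0<-Add2 | r0:Add2,r1:3,r2:Add3,r3:4,r4:81,r5:Add1
c7: stall | r0:Add2,r1:3,r2:Add3,r3:4,r4:81,r5:Add1
c8: CDB Add1=-72; issue SUB r0<-Add1 | r0:Add1,r1:3,r2:Add3,r3:4,r4:81,r5:-72
c9: CDB Add2=8; issue ADD r5<-Add2 | r0:Add1,r1:3,r2:Add3,r3:4,r4:81,r5:Add2
c10: - | r0:Add1,r1:3,r2:Add3,r3:4,r4:81,r5:Add2
c11: CDB Add1=-1 | r0:-1,r1:3,r2:Add3,r3:4,r4:81,r5:Add2
c12: CDB Add3=-77 | r0:-1,r1:3,r2:-77,r3:4,r4:81,r5:Add2
c13: - | r0:-1,r1:3,r2:-77,r3:4,r4:81,r5:Add2
c14: - | r0:-1,r1:3,r2:-77,r3:4,r4:81,r5:Add2
c15: CDB Add2=-78 | r0:-1,r1:3,r2:-77,r3:4,r4:81,r5:-78

STATUS = VALUE -78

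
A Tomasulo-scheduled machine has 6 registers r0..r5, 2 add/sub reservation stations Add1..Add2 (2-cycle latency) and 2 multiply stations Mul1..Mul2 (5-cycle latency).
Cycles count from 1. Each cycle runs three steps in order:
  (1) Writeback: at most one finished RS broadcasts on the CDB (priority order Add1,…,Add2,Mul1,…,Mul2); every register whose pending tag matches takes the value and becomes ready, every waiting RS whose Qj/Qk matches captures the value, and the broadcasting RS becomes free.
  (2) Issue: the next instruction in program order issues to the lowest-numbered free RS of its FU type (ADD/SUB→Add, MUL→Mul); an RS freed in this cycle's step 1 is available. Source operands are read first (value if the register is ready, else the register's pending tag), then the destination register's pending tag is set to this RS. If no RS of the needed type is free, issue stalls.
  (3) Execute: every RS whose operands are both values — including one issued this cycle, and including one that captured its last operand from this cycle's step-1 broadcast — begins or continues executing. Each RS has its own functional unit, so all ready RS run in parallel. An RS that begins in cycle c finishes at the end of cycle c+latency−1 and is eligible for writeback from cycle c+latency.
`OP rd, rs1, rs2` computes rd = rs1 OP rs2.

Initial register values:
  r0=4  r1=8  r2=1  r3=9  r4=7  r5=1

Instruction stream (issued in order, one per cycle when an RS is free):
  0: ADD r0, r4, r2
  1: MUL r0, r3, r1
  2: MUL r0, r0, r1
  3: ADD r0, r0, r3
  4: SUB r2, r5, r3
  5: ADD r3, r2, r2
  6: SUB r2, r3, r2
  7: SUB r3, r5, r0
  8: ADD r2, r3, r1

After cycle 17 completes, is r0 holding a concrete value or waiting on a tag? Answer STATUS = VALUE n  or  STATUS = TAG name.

  c1: issue ADD r0<-Add1  regs: r0:Add1,r1:8,r2:1,r3:9,r4:7,r5:1
  c2: issue MUL r0<-Mul1  regs: r0:Mul1,r1:8,r2:1,r3:9,r4:7,r5:1
  c3: CDB Add1=8; issue MUL r0<-Mul2  regs: r0:Mul2,r1:8,r2:1,r3:9,r4:7,r5:1
  c4: issue ADD r0<-Add1  regs: r0:Add1,r1:8,r2:1,r3:9,r4:7,r5:1
  c5: issue SUB r2<-Add2  regs: r0:Add1,r1:8,r2:Add2,r3:9,r4:7,r5:1
  c6: stall  regs: r0:Add1,r1:8,r2:Add2,r3:9,r4:7,r5:1
  c7: CDB Add2=-8; issue ADD r3<-Add2  regs: r0:Add1,r1:8,r2:-8,r3:Add2,r4:7,r5:1
  c8: CDB Mul1=72; stall  regs: r0:Add1,r1:8,r2:-8,r3:Add2,r4:7,r5:1
  c9: CDB Add2=-16; issue SUB r2<-Add2  regs: r0:Add1,r1:8,r2:Add2,r3:-16,r4:7,r5:1
  c10: stall  regs: r0:Add1,r1:8,r2:Add2,r3:-16,r4:7,r5:1
  c11: CDB Add2=-8; issue SUB r3<-Add2  regs: r0:Add1,r1:8,r2:-8,r3:Add2,r4:7,r5:1
  c12: stall  regs: r0:Add1,r1:8,r2:-8,r3:Add2,r4:7,r5:1
  c13: CDB Mul2=576; stall  regs: r0:Add1,r1:8,r2:-8,r3:Add2,r4:7,r5:1
  c14: stall  regs: r0:Add1,r1:8,r2:-8,r3:Add2,r4:7,r5:1
  c15: CDB Add1=585; issue ADD r2<-Add1  regs: r0:585,r1:8,r2:Add1,r3:Add2,r4:7,r5:1
  c16: -  regs: r0:585,r1:8,r2:Add1,r3:Add2,r4:7,r5:1
  c17: CDB Add2=-584  regs: r0:585,r1:8,r2:Add1,r3:-584,r4:7,r5:1

STATUS = VALUE 585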